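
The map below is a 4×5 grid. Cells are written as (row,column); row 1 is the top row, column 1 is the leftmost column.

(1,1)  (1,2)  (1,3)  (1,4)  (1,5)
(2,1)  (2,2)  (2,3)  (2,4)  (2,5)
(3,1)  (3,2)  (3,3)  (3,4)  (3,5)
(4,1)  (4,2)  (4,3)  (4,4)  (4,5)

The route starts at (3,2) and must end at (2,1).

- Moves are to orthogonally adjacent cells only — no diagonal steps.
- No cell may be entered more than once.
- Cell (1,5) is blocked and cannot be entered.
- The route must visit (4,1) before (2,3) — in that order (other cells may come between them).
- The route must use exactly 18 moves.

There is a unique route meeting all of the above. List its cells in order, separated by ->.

(3,2) -> (3,1) -> (4,1) -> (4,2) -> (4,3) -> (3,3) -> (3,4) -> (4,4) -> (4,5) -> (3,5) -> (2,5) -> (2,4) -> (1,4) -> (1,3) -> (2,3) -> (2,2) -> (1,2) -> (1,1) -> (2,1)

The waypoints must appear in the order (4,1), (2,3), with no cell reused.
Route from (3,2): left to (3,1), down to (4,1), 2× right (reaching (4,3)), up to (3,3), right to (3,4), down to (4,4), right to (4,5), 2× up (reaching (2,5)), left to (2,4), up to (1,4), left to (1,3), down to (2,3), left to (2,2), up to (1,2), left to (1,1), down to (2,1) — 18 moves in all.
Check: order respected ((4,1) at step 2, (2,3) at step 14); 18 moves as required.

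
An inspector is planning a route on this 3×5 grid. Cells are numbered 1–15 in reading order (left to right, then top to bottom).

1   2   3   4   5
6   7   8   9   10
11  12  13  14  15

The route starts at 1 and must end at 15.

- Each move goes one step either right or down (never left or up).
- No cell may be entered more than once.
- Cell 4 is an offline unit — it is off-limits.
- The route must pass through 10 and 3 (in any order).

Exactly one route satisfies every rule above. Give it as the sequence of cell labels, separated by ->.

Moves only go right or down, so the column and row indices never decrease.
Route from 1: 2× right (reaching 3), down to 8, 2× right (reaching 10), down to 15 — 6 moves in all.
Check: all required cells visited.

1 -> 2 -> 3 -> 8 -> 9 -> 10 -> 15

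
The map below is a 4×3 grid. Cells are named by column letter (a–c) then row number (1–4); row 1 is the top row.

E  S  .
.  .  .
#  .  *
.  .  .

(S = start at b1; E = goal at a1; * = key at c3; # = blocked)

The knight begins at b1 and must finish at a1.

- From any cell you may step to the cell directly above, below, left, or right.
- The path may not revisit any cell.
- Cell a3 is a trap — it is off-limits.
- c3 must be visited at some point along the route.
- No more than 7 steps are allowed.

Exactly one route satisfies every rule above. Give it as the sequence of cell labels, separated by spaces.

The budget equals the shortest possible length, so every move has to be on a shortest route through the required cells.
Route from b1: right 1 to c1, down 2 to c3, left 1 to b3, up 1 to b2, left 1 to a2, up 1 to a1 — 7 moves in all.
Check: all required cells visited; 7 ≤ 7 moves.

b1 c1 c2 c3 b3 b2 a2 a1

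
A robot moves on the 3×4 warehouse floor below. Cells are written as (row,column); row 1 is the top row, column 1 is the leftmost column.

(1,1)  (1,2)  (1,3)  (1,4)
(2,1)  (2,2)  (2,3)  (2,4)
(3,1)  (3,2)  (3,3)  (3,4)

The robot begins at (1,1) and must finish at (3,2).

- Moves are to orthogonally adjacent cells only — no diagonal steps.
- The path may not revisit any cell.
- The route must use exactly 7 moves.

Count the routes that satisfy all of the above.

Need simple routes of exactly 7 moves from (1,1) to (3,2) (Manhattan distance 3, so 2 moves are spent on a detour and 2 undoing it).
Enumerating: (1,1) (2,1) (2,2) (1,2) (1,3) (2,3) (3,3) (3,2) | (1,1) (2,1) (2,2) (2,3) (2,4) (3,4) (3,3) (3,2) | (1,1) (1,2) (2,2) (2,3) (2,4) (3,4) (3,3) (3,2) | (1,1) (1,2) (1,3) (2,3) (2,2) (2,1) (3,1) (3,2) | (1,1) (1,2) (1,3) (2,3) (2,4) (3,4) (3,3) (3,2) | (1,1) (1,2) (1,3) (1,4) (2,4) (3,4) (3,3) (3,2) | (1,1) (1,2) (1,3) (1,4) (2,4) (2,3) (3,3) (3,2) | (1,1) (1,2) (1,3) (1,4) (2,4) (2,3) (2,2) (3,2).
That gives 8 routes.

8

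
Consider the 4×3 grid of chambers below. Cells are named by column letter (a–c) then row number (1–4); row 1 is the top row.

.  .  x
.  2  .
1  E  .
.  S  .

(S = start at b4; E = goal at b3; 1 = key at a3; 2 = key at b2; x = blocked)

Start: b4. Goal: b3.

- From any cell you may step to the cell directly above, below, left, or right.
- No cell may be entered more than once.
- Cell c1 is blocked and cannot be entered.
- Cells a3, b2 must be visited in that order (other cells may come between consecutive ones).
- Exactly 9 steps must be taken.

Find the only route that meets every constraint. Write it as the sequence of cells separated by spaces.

The waypoints must appear in the order a3, b2, with no cell reused.
Route from b4: left 1 to a4, up 3 to a1, right 1 to b1, down 1 to b2, right 1 to c2, down 1 to c3, left 1 to b3 — 9 moves in all.
Check: order respected (1 at step 2, 2 at step 6); 9 moves as required.

b4 a4 a3 a2 a1 b1 b2 c2 c3 b3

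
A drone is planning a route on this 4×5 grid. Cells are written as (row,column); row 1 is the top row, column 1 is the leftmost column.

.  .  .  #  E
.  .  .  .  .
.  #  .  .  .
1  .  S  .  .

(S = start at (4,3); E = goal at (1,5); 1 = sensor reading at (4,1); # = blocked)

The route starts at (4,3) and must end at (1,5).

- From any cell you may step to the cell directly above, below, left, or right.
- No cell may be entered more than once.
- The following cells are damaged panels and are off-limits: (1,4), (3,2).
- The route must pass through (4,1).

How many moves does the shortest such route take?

9

Any route passes through (4,1) somewhere between (4,3) and (1,5). Summing Manhattan distances along the two legs ((4,3) → (4,1) → (1,5)) gives a lower bound of 2 + 7 = 9 moves.
A route of 9 moves achieves this: (4,3) → (4,2) → (4,1) → (3,1) → (2,1) → (2,2) → (2,3) → (2,4) → (2,5) → (1,5).
Since 9 matches the lower bound, it is optimal.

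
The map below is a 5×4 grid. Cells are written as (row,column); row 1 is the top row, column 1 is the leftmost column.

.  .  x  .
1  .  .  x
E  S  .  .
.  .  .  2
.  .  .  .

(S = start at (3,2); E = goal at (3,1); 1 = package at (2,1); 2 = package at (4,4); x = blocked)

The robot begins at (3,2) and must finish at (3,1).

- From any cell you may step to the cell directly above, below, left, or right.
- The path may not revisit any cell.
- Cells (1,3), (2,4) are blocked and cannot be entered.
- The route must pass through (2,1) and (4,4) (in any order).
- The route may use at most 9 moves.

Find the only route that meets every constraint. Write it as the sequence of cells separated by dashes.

(3,2) - (4,2) - (4,3) - (4,4) - (3,4) - (3,3) - (2,3) - (2,2) - (2,1) - (3,1)

The 9-move cap with required stops at (2,1), (4,4) leaves no slack for detours.
Route from (3,2): down to (4,2), 2× right (reaching (4,4)), up to (3,4), left to (3,3), up to (2,3), 2× left (reaching (2,1)), down to (3,1) — 9 moves in all.
Check: all required cells visited; 9 ≤ 9 moves.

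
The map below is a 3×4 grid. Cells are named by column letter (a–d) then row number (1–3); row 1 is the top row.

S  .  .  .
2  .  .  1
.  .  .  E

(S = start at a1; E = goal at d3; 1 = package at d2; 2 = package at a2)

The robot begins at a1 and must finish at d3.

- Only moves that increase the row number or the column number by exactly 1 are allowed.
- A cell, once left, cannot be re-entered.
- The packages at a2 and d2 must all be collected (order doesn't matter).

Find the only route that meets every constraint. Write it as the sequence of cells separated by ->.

Moves only go right or down, so the column and row indices never decrease.
Route from a1: down to a2, 3× right (reaching d2), down to d3 — 5 moves in all.
Check: all required cells visited.

a1 -> a2 -> b2 -> c2 -> d2 -> d3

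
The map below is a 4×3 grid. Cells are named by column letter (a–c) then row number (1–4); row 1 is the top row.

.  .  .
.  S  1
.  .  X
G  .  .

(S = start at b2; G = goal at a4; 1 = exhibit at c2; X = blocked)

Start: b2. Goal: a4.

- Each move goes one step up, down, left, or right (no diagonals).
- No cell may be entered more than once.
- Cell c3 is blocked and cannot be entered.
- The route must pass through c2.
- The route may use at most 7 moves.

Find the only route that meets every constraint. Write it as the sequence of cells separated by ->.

b2 -> c2 -> c1 -> b1 -> a1 -> a2 -> a3 -> a4

The 7-move cap with required stops at c2 leaves no slack for detours.
Route from b2: right 1 to c2, up 1 to c1, left 2 to a1, down 3 to a4 — 7 moves in all.
Check: all required cells visited; 7 ≤ 7 moves.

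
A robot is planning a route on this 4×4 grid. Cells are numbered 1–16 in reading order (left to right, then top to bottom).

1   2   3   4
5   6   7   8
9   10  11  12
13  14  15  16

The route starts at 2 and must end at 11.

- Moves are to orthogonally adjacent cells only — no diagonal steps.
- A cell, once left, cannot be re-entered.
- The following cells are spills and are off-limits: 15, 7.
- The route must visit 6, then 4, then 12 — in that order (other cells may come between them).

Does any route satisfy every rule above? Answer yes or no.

Even ignoring the required order, no revisit-free route from 2 to 11 manages to pass through all of 6, 4, and 12: branching out from 2, every path either misses one of them or, having collected them, can no longer reach 11 without re-entering a cell.

no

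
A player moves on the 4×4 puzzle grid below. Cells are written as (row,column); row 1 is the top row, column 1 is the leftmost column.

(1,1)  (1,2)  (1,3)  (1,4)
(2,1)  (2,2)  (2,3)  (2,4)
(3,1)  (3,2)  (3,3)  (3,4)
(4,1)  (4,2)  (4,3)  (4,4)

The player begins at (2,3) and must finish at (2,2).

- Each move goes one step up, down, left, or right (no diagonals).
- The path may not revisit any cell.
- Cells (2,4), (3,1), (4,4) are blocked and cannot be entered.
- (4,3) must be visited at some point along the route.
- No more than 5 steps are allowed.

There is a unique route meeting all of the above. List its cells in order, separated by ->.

(2,3) -> (3,3) -> (4,3) -> (4,2) -> (3,2) -> (2,2)

Any route must reach (4,3) and still end at (2,2) within 5 moves, so the order of the required stops is forced.
Route from (2,3): down 2 to (4,3), left 1 to (4,2), up 2 to (2,2) — 5 moves in all.
Check: all required cells visited; 5 ≤ 5 moves.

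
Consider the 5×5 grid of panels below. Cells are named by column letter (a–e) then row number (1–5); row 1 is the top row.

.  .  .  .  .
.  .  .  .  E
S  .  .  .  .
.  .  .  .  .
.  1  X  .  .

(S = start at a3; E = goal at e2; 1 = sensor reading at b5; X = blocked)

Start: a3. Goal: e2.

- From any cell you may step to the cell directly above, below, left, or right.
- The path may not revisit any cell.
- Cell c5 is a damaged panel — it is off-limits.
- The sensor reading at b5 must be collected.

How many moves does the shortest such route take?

Any route passes through b5 somewhere between a3 and e2. Summing Manhattan distances along the two legs (a3 → b5 → e2) gives a lower bound of 3 + 6 = 9 moves.
A route of 9 moves achieves this: a3 → a4 → a5 → b5 → b4 → b3 → b2 → c2 → d2 → e2.
Since 9 matches the lower bound, it is optimal.

9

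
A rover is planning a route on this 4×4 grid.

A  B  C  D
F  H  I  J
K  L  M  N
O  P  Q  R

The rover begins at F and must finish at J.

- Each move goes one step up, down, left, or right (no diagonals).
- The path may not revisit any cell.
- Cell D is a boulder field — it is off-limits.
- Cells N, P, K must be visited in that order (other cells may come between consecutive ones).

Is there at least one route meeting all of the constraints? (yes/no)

no

Ignoring the required order, 26 revisit-free routes from F to J pass through all of N, P, and K; the waypoint orders that occur are K → P → N (26) — never N → P → K.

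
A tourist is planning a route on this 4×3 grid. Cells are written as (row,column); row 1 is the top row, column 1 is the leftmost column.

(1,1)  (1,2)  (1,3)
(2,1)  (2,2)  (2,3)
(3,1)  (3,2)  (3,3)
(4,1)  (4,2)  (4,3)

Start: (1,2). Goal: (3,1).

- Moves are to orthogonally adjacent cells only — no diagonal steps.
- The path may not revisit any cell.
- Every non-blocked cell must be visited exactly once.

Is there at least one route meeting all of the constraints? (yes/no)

Exhausting the options from (1,2), every branch either would have to re-enter a cell already used or reaches the goal with a constraint still unmet.

no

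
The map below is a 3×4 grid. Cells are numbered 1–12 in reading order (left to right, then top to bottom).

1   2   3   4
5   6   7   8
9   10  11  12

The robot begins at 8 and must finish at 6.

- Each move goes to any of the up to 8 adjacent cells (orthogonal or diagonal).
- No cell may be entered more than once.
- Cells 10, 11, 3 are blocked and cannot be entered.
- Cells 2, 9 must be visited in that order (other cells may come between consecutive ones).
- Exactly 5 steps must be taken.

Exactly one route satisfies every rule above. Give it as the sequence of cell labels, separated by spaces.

8 7 2 5 9 6

The waypoints must appear in the order 2, 9, with no cell reused.
Route from 8: left 1 to 7, up-left 1 to 2, down-left 1 to 5, down 1 to 9, up-right 1 to 6 — 5 moves in all.
Check: order respected (2 at step 2, 9 at step 4); 5 moves as required.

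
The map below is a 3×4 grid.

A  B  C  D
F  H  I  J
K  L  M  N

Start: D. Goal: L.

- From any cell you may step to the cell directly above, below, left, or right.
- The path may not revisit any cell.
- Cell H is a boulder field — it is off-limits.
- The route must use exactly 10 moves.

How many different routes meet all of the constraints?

1

Need simple routes of exactly 10 moves from D to L (Manhattan distance 4, so 3 moves are spent on a detour and 3 undoing it).
Enumerating: D J N M I C B A F K L.
That gives 1 route.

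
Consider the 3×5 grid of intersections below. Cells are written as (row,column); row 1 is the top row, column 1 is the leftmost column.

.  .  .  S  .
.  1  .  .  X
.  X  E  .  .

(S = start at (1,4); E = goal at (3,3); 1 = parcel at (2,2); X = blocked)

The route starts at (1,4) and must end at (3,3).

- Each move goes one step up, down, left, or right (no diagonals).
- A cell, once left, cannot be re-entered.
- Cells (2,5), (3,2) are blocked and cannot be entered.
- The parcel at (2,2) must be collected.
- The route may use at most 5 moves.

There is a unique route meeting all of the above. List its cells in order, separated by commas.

Any route must reach (2,2) and still end at (3,3) within 5 moves, so the order of the required stops is forced.
Route from (1,4): left 2 to (1,2), down 1 to (2,2), right 1 to (2,3), down 1 to (3,3) — 5 moves in all.
Check: all required cells visited; 5 ≤ 5 moves.

(1,4), (1,3), (1,2), (2,2), (2,3), (3,3)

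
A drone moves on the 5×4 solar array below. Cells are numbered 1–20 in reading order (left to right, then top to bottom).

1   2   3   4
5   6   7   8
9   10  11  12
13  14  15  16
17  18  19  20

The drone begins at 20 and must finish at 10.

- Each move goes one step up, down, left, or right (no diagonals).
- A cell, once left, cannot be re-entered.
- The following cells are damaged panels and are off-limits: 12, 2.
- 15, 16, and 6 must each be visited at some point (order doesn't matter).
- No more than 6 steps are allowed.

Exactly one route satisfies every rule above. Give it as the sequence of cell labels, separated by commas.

The 6-move cap with required stops at 15, 16, 6 leaves no slack for detours.
Route from 20: up 1 to 16, left 1 to 15, up 2 to 7, left 1 to 6, down 1 to 10 — 6 moves in all.
Check: all required cells visited; 6 ≤ 6 moves.

20, 16, 15, 11, 7, 6, 10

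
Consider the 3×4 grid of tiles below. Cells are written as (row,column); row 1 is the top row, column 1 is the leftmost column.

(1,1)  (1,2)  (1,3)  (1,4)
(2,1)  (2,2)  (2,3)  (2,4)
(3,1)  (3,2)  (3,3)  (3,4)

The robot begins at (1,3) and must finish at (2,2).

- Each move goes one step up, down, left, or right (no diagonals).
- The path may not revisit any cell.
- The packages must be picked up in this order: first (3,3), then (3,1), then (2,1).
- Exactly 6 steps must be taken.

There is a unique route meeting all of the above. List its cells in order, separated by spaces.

(1,3) (2,3) (3,3) (3,2) (3,1) (2,1) (2,2)

The waypoints must appear in the order (3,3), (3,1), (2,1), with no cell reused.
Route from (1,3): down 2 to (3,3), left 2 to (3,1), up 1 to (2,1), right 1 to (2,2) — 6 moves in all.
Check: order respected ((3,3) at step 2, (3,1) at step 4, (2,1) at step 5); 6 moves as required.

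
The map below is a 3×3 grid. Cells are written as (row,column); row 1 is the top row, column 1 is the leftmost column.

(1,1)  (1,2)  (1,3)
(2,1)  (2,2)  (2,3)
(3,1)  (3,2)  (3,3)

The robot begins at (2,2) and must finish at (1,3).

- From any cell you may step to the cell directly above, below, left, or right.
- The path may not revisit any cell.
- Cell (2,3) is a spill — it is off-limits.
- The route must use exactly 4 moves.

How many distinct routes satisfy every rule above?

Need simple routes of exactly 4 moves from (2,2) to (1,3) (Manhattan distance 2, so 1 moves are spent on a detour and 1 undoing it).
Enumerating: (2,2) (2,1) (1,1) (1,2) (1,3).
That gives 1 route.

1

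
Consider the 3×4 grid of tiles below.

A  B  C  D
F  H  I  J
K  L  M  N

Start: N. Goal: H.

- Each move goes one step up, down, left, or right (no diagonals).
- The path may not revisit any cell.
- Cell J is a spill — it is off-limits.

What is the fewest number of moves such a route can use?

The Manhattan distance from N to H is |3−2| + |4−2| = 3, so at least 3 moves are needed.
A route of 3 moves achieves this: N → M → I → H.
Since 3 matches the lower bound, it is optimal.

3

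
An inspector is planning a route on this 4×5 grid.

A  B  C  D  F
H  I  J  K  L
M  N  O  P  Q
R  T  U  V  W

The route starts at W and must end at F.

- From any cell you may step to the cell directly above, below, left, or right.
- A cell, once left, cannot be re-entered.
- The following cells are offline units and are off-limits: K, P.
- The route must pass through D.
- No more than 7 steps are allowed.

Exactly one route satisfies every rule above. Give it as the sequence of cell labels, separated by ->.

The budget equals the shortest possible length, so every move has to be on a shortest route through the required cells.
Route from W: left 2 to U, up 3 to C, right 2 to F — 7 moves in all.
Check: all required cells visited; 7 ≤ 7 moves.

W -> V -> U -> O -> J -> C -> D -> F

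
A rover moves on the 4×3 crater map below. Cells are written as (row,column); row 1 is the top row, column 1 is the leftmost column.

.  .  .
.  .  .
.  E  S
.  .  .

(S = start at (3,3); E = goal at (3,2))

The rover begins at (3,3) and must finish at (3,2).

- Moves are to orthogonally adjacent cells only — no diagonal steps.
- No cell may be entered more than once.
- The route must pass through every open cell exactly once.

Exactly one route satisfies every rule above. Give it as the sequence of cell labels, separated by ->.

(3,3) -> (4,3) -> (4,2) -> (4,1) -> (3,1) -> (2,1) -> (1,1) -> (1,2) -> (1,3) -> (2,3) -> (2,2) -> (3,2)

Need to visit all 12 open cells exactly once, starting at (3,3) and ending at (3,2).
Cell (4,3) has only two open neighbours ((3,3) and (4,2)), so the path must pass straight through it: one of those is the cell it's entered from and the other is where it exits.
Route from (3,3): down to (4,3), 2× left (reaching (4,1)), 3× up (reaching (1,1)), 2× right (reaching (1,3)), down to (2,3), left to (2,2), down to (3,2) — 11 moves in all.
Check: all 12 open cells covered.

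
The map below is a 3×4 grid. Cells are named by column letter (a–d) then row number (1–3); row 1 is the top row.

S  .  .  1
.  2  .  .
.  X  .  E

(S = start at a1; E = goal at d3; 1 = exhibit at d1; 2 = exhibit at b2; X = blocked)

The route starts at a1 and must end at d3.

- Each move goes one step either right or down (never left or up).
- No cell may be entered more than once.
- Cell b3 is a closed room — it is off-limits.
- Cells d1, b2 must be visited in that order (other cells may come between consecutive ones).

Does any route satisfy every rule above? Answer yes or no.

b2 lies to the left of d1, so going from d1 to b2 would need a leftward move — but moves only go right/down, so d1 cannot be visited before b2.

no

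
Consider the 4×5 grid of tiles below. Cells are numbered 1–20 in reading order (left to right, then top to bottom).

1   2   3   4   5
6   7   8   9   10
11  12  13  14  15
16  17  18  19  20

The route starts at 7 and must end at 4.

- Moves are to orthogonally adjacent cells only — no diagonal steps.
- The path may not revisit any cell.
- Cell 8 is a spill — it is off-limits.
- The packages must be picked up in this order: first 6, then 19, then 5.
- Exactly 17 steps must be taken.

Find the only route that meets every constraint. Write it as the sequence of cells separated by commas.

The waypoints must appear in the order 6, 19, 5, with no cell reused.
Route from 7: up to 2, left to 1, 3× down (reaching 16), right to 17, up to 12, right to 13, down to 18, 2× right (reaching 20), up to 15, left to 14, up to 9, right to 10, up to 5, left to 4 — 17 moves in all.
Check: order respected (6 at step 3, 19 at step 10, 5 at step 16); 17 moves as required.

7, 2, 1, 6, 11, 16, 17, 12, 13, 18, 19, 20, 15, 14, 9, 10, 5, 4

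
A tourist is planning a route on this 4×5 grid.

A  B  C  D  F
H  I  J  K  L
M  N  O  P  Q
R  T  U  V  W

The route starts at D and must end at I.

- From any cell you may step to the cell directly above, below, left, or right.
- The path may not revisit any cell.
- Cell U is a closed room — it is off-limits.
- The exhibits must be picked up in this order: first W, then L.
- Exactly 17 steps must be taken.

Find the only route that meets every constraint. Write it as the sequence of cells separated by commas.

D, C, B, A, H, M, R, T, N, O, P, V, W, Q, L, K, J, I

The waypoints must appear in the order W, L, with no cell reused.
Route from D: 3× left (reaching A), 3× down (reaching R), right to T, up to N, 2× right (reaching P), down to V, right to W, 2× up (reaching L), 3× left (reaching I) — 17 moves in all.
Check: order respected (W at step 12, L at step 14); 17 moves as required.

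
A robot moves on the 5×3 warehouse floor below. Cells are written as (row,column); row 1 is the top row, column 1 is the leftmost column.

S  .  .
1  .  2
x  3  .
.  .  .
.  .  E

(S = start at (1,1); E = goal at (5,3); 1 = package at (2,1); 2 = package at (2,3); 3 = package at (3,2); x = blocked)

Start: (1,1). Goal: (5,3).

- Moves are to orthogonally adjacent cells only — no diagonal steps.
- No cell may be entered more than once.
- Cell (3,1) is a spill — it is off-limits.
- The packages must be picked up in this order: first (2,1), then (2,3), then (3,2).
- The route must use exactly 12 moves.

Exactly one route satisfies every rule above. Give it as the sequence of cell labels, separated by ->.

(1,1) -> (2,1) -> (2,2) -> (1,2) -> (1,3) -> (2,3) -> (3,3) -> (3,2) -> (4,2) -> (4,1) -> (5,1) -> (5,2) -> (5,3)

The waypoints must appear in the order (2,1), (2,3), (3,2), with no cell reused.
Route from (1,1): down to (2,1), right to (2,2), up to (1,2), right to (1,3), 2× down (reaching (3,3)), left to (3,2), down to (4,2), left to (4,1), down to (5,1), 2× right (reaching (5,3)) — 12 moves in all.
Check: order respected (1 at step 1, 2 at step 5, 3 at step 7); 12 moves as required.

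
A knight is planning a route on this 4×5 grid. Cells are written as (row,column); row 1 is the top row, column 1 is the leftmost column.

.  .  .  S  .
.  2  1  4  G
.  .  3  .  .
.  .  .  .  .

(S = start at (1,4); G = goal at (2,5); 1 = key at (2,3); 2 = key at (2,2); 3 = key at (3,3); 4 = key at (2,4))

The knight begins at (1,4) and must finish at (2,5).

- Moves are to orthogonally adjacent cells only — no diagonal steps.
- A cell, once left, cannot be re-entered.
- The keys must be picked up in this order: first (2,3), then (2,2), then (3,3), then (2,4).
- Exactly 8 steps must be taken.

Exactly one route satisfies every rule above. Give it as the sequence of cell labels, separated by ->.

(1,4) -> (1,3) -> (2,3) -> (2,2) -> (3,2) -> (3,3) -> (3,4) -> (2,4) -> (2,5)

The waypoints must appear in the order (2,3), (2,2), (3,3), (2,4), with no cell reused.
Route from (1,4): left 1 to (1,3), down 1 to (2,3), left 1 to (2,2), down 1 to (3,2), right 2 to (3,4), up 1 to (2,4), right 1 to (2,5) — 8 moves in all.
Check: order respected (1 at step 2, 2 at step 3, 3 at step 5, 4 at step 7); 8 moves as required.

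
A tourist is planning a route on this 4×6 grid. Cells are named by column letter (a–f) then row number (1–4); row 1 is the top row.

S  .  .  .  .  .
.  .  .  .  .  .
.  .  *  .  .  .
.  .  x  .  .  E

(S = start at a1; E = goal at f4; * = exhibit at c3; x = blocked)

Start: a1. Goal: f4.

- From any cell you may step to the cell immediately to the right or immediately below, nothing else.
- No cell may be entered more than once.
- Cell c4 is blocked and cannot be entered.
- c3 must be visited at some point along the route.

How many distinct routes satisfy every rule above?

18

A right/down-only route from a1 to f4 makes exactly 3 down-moves and 5 right-moves in some order.
With no other constraints that would be C(8,3) = 56 routes.
Split at c3 and multiply the segment counts (each segment already excludes blocked cells): a1→c3: 6; c3→f4: 3; product = 18.
That gives 18 routes.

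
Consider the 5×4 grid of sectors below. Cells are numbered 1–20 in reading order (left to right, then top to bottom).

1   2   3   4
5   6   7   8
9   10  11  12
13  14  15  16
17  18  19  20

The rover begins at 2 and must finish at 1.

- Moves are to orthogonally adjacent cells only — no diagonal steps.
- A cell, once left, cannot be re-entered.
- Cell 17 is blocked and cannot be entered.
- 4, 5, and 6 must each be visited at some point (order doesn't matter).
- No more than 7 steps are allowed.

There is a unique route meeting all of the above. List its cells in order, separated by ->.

2 -> 3 -> 4 -> 8 -> 7 -> 6 -> 5 -> 1

The budget equals the shortest possible length, so every move has to be on a shortest route through the required cells.
Route from 2: 2× right (reaching 4), down to 8, 3× left (reaching 5), up to 1 — 7 moves in all.
Check: all required cells visited; 7 ≤ 7 moves.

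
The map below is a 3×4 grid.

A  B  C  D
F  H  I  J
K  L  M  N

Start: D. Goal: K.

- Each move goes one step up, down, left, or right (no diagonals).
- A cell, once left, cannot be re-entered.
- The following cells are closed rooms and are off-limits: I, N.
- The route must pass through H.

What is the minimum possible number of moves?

5

Any route passes through H somewhere between D and K. Summing Manhattan distances along the two legs (D → H → K) gives a lower bound of 3 + 2 = 5 moves.
A route of 5 moves achieves this: D → C → B → H → L → K.
Since 5 matches the lower bound, it is optimal.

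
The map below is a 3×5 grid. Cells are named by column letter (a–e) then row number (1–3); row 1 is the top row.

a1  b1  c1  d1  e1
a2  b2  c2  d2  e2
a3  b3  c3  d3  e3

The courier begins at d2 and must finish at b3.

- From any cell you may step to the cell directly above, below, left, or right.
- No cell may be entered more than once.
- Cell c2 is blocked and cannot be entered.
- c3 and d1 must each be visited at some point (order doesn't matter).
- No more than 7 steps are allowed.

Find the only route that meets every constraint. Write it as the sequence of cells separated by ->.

The budget equals the shortest possible length, so every move has to be on a shortest route through the required cells.
Route from d2: up to d1, right to e1, 2× down (reaching e3), 3× left (reaching b3) — 7 moves in all.
Check: all required cells visited; 7 ≤ 7 moves.

d2 -> d1 -> e1 -> e2 -> e3 -> d3 -> c3 -> b3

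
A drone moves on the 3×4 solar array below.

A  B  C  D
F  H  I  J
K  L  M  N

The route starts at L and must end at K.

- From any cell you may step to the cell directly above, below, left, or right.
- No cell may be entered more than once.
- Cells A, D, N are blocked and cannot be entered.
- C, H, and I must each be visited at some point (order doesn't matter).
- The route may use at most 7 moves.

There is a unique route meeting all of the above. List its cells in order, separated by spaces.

Any route must reach C, H, and I and still end at K within 7 moves, so the order of the required stops is forced.
Route from L: right 1 to M, up 2 to C, left 1 to B, down 1 to H, left 1 to F, down 1 to K — 7 moves in all.
Check: all required cells visited; 7 ≤ 7 moves.

L M I C B H F K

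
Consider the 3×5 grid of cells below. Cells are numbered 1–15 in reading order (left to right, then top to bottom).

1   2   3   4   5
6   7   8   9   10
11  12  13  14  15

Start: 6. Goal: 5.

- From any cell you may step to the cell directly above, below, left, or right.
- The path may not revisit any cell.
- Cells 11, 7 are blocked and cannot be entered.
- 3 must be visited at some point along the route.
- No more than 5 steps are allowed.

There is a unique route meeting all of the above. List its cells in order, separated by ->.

6 -> 1 -> 2 -> 3 -> 4 -> 5

The 5-move cap with required stops at 3 leaves no slack for detours.
Route from 6: up to 1, 4× right (reaching 5) — 5 moves in all.
Check: all required cells visited; 5 ≤ 5 moves.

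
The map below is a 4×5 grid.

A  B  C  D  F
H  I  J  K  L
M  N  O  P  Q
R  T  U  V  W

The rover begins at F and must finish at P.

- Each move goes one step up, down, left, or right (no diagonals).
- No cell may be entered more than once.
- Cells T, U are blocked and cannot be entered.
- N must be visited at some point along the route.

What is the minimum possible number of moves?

Any route passes through N somewhere between F and P. Summing Manhattan distances along the two legs (F → N → P) gives a lower bound of 5 + 2 = 7 moves.
A route of 7 moves achieves this: F → L → K → J → I → N → O → P.
Since 7 matches the lower bound, it is optimal.

7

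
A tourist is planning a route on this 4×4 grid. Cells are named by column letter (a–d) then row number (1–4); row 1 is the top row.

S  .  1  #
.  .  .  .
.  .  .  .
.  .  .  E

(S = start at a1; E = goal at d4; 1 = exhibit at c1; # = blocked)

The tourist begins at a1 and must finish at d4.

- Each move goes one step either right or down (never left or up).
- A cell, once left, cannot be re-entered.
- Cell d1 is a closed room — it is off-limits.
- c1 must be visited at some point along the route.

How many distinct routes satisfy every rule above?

3

A right/down-only route from a1 to d4 makes exactly 3 down-moves and 3 right-moves in some order.
With no other constraints that would be C(6,3) = 20 routes.
Split at c1 and multiply the segment counts (each segment already excludes blocked cells): a1→c1: 1; c1→d4: 3; product = 3.
That gives 3 routes.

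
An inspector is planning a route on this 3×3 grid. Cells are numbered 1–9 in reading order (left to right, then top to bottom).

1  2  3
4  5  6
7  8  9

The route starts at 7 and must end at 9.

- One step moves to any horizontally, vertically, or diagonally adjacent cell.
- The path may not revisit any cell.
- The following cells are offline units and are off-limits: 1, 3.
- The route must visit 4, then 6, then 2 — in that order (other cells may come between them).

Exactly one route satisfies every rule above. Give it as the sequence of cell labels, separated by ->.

7 -> 4 -> 8 -> 6 -> 2 -> 5 -> 9

The waypoints must appear in the order 4, 6, 2, with no cell reused.
Route from 7: up 1 to 4, down-right 1 to 8, up-right 1 to 6, up-left 1 to 2, down 1 to 5, down-right 1 to 9 — 6 moves in all.
Check: order respected (4 at step 1, 6 at step 3, 2 at step 4).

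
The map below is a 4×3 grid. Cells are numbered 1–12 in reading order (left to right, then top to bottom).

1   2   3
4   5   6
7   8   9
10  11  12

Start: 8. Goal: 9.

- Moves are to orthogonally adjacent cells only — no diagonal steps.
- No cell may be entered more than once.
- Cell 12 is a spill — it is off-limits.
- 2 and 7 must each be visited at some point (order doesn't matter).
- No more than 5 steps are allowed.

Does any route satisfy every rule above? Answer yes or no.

no

Even ignoring the no-revisit rule, getting from 8 to 9, taking the cheapest ordering 8 → 7 → 2 → 9 needs at least 1 + 3 + 3 = 7 moves (Manhattan distance per leg), which exceeds the 5-move limit.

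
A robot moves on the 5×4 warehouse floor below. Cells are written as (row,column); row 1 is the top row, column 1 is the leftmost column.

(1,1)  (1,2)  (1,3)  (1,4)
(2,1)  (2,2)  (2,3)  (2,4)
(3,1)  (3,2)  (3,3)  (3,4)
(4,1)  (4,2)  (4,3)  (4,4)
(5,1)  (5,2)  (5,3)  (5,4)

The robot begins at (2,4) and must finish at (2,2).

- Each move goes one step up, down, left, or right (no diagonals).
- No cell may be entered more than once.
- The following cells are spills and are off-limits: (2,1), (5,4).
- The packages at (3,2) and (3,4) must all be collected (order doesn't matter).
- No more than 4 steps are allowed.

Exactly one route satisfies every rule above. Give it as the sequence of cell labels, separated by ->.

(2,4) -> (3,4) -> (3,3) -> (3,2) -> (2,2)

Any route must reach (3,2) and (3,4) and still end at (2,2) within 4 moves, so the order of the required stops is forced.
Route from (2,4): down to (3,4), 2× left (reaching (3,2)), up to (2,2) — 4 moves in all.
Check: all required cells visited; 4 ≤ 4 moves.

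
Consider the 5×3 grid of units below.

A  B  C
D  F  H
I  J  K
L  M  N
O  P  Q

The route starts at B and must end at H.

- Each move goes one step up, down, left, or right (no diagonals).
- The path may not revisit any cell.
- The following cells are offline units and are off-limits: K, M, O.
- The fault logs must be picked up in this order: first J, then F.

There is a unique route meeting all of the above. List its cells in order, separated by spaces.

The waypoints must appear in the order J, F, with no cell reused.
Route from B: left 1 to A, down 2 to I, right 1 to J, up 1 to F, right 1 to H — 6 moves in all.
Check: order respected (J at step 4, F at step 5).

B A D I J F H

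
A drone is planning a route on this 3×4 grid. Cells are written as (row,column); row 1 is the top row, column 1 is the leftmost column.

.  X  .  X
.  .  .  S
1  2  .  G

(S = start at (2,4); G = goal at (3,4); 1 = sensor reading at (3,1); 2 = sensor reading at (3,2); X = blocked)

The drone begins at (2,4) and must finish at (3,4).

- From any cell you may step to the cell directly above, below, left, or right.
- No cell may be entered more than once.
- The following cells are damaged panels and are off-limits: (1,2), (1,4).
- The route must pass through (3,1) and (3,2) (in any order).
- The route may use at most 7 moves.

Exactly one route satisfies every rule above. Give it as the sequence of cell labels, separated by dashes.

(2,4) - (2,3) - (2,2) - (2,1) - (3,1) - (3,2) - (3,3) - (3,4)

The 7-move cap with required stops at (3,1), (3,2) leaves no slack for detours.
Route from (2,4): left 3 to (2,1), down 1 to (3,1), right 3 to (3,4) — 7 moves in all.
Check: all required cells visited; 7 ≤ 7 moves.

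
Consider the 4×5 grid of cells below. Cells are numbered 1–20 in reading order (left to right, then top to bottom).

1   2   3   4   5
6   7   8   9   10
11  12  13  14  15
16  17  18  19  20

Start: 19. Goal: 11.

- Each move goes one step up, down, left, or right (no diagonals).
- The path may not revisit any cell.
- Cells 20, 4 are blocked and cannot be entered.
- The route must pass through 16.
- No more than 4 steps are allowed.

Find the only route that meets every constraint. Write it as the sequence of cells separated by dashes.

The 4-move cap with required stops at 16 leaves no slack for detours.
Route from 19: left 3 to 16, up 1 to 11 — 4 moves in all.
Check: all required cells visited; 4 ≤ 4 moves.

19 - 18 - 17 - 16 - 11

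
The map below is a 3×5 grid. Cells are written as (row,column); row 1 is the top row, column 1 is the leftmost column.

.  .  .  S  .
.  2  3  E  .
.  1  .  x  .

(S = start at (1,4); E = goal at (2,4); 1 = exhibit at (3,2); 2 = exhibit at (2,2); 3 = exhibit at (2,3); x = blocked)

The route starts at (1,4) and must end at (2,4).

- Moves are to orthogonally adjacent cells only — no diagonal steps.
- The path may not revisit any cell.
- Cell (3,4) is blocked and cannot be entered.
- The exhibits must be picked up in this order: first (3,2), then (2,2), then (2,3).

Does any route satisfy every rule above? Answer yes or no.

One route that works: (1,4) → (1,3) → (1,2) → (1,1) → (2,1) → (3,1) → (3,2) → (2,2) → (2,3) → (2,4).

yes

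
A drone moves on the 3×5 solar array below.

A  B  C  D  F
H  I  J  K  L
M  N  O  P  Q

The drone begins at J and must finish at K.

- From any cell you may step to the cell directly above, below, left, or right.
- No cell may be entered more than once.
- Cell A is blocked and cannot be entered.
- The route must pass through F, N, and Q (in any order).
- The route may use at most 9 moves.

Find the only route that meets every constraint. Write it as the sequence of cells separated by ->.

The budget equals the shortest possible length, so every move has to be on a shortest route through the required cells.
Route from J: left to I, down to N, 3× right (reaching Q), 2× up (reaching F), left to D, down to K — 9 moves in all.
Check: all required cells visited; 9 ≤ 9 moves.

J -> I -> N -> O -> P -> Q -> L -> F -> D -> K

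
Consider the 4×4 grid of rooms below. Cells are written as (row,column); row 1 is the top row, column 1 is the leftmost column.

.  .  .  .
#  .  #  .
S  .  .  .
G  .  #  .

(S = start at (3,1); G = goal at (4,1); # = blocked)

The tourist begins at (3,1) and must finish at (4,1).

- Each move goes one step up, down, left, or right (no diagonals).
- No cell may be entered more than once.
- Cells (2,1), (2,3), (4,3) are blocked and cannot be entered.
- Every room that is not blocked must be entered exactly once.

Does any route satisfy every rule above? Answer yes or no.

Cell (1,1) has only one open neighbour but is neither the start nor the goal, so a Hamiltonian route would have to both enter and leave it through the same neighbour — impossible without revisiting.

no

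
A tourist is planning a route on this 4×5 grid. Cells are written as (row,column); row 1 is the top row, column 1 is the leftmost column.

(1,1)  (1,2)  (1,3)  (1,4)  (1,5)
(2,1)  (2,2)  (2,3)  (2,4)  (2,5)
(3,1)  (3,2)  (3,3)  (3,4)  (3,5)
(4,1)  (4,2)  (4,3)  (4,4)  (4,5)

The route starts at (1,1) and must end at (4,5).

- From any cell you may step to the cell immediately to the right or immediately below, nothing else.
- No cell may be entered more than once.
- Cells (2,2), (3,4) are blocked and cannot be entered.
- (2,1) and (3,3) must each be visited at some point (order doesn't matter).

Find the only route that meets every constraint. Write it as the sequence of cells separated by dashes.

Moves only go right or down, so the column and row indices never decrease.
Route from (1,1): down 2 to (3,1), right 2 to (3,3), down 1 to (4,3), right 2 to (4,5) — 7 moves in all.
Check: all required cells visited.

(1,1) - (2,1) - (3,1) - (3,2) - (3,3) - (4,3) - (4,4) - (4,5)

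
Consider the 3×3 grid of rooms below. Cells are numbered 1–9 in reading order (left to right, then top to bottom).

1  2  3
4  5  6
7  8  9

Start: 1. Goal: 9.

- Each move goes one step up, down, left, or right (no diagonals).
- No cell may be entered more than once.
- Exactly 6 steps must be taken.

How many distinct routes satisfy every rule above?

4

Need simple routes of exactly 6 moves from 1 to 9 (Manhattan distance 4, so 1 moves are spent on a detour and 1 undoing it).
Enumerating: 1 4 7 8 5 6 9 | 1 4 5 2 3 6 9 | 1 2 5 4 7 8 9 | 1 2 3 6 5 8 9.
That gives 4 routes.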